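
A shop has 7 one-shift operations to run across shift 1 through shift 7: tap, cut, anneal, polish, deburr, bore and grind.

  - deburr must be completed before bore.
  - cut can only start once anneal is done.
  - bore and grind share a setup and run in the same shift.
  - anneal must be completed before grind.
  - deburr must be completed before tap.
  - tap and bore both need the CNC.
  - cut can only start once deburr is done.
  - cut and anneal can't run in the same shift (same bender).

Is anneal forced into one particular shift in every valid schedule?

anneal can be shift 1 (e.g. anneal -> shift 1, deburr -> shift 1, bore -> shift 3, cut -> shift 2, polish -> shift 1, tap -> shift 2, grind -> shift 3) or shift 2 (e.g. bore -> shift 3; polish -> shift 1; grind -> shift 3; tap -> shift 2; anneal -> shift 2; deburr -> shift 1; cut -> shift 3).

No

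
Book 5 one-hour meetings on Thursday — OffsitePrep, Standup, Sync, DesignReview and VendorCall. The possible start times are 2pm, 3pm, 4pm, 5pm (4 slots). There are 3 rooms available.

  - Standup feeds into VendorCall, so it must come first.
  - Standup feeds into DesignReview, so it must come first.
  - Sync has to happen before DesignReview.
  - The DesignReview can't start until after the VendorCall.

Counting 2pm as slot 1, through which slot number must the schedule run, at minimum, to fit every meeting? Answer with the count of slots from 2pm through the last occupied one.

3 slots

The precedence chain requires at least 3 distinct slots.
With at most 3 per slot and 5 meetings, at least 2 slots are needed.
3 works (last occupied slot: 4pm): for example OffsitePrep=2pm, VendorCall=3pm, DesignReview=4pm, Standup=2pm, Sync=2pm.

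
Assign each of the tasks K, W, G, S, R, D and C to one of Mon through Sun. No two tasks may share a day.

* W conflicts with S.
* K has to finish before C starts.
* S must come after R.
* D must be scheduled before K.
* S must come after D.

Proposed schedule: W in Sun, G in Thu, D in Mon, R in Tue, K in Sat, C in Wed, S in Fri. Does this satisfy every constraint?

W conflicts with S — holds.
S must come after R — holds.
D must be scheduled before K — holds.
S must come after D — holds.
No two tasks may share a day — holds.
K has to finish before C starts — violated.

No — it violates: K has to finish before C starts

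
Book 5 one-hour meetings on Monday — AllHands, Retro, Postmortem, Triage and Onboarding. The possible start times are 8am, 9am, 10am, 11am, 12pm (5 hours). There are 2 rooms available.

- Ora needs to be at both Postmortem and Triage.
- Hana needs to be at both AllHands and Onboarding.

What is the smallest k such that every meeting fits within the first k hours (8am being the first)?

3 hours

With at most 2 per hour and 5 meetings, at least 3 hours are needed.
3 works (last occupied hour: 10am): for example Retro -> 8am, Postmortem -> 9am, Onboarding -> 9am, AllHands -> 8am, Triage -> 10am.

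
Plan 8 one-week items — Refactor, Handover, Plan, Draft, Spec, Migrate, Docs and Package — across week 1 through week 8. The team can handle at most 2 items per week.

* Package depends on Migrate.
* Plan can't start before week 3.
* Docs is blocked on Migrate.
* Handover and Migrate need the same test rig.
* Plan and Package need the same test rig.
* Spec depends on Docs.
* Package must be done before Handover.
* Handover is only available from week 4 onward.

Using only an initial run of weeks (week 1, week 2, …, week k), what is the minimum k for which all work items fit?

The precedence chain requires at least 3 distinct weeks.
With at most 2 per week and 8 work items, at least 4 weeks are needed.
Handover can't be placed before week 4, so the schedule must run through at least week 4.
4 works (last occupied week: week 4): for example Migrate=week 1, Refactor=week 1, Package=week 2, Spec=week 3, Draft=week 4, Handover=week 4, Plan=week 3, Docs=week 2.

4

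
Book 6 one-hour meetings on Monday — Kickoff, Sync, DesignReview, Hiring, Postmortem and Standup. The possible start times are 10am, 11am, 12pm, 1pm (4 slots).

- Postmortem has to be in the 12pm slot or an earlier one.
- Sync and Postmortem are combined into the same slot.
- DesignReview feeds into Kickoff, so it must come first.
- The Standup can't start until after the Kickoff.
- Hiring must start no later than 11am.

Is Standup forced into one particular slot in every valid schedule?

Standup can be 12pm (e.g. Hiring -> 10am; DesignReview -> 10am; Postmortem -> 10am; Standup -> 12pm; Sync -> 10am; Kickoff -> 11am) or 1pm (e.g. Postmortem=10am; Sync=10am; Hiring=10am; Kickoff=11am; Standup=1pm; DesignReview=10am).

No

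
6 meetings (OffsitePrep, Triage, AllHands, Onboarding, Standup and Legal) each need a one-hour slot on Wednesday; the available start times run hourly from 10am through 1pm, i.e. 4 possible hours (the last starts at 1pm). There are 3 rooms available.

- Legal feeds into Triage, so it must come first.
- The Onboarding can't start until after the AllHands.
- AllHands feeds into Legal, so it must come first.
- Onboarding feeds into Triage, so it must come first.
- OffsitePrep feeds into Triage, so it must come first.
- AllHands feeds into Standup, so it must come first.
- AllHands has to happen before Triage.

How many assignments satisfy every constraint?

44

Splitting on OffsitePrep: it can be 10am (17), 11am (15), 12pm (12). Listing each branch's schedules as (Triage, AllHands, Onboarding, Standup, Legal):
OffsitePrep=10am: (12pm,10am,11am,11am,11am) (12pm,10am,11am,12pm,11am) (12pm,10am,11am,1pm,11am) (1pm,10am,11am,11am,11am) (1pm,10am,11am,11am,12pm) (1pm,10am,11am,12pm,11am) (1pm,10am,11am,12pm,12pm) (1pm,10am,11am,1pm,11am) (1pm,10am,11am,1pm,12pm) (1pm,10am,12pm,11am,11am) (1pm,10am,12pm,11am,12pm) (1pm,10am,12pm,12pm,11am) (1pm,10am,12pm,12pm,12pm) (1pm,10am,12pm,1pm,11am) (1pm,10am,12pm,1pm,12pm) (1pm,11am,12pm,12pm,12pm) (1pm,11am,12pm,1pm,12pm) — 17.
OffsitePrep=11am: (12pm,10am,11am,12pm,11am) (12pm,10am,11am,1pm,11am) (1pm,10am,11am,11am,12pm) (1pm,10am,11am,12pm,11am) (1pm,10am,11am,12pm,12pm) (1pm,10am,11am,1pm,11am) (1pm,10am,11am,1pm,12pm) (1pm,10am,12pm,11am,11am) (1pm,10am,12pm,11am,12pm) (1pm,10am,12pm,12pm,11am) (1pm,10am,12pm,12pm,12pm) (1pm,10am,12pm,1pm,11am) (1pm,10am,12pm,1pm,12pm) (1pm,11am,12pm,12pm,12pm) (1pm,11am,12pm,1pm,12pm) — 15.
OffsitePrep=12pm: (1pm,10am,11am,11am,11am) (1pm,10am,11am,11am,12pm) (1pm,10am,11am,12pm,11am) (1pm,10am,11am,12pm,12pm) (1pm,10am,11am,1pm,11am) (1pm,10am,11am,1pm,12pm) (1pm,10am,12pm,11am,11am) (1pm,10am,12pm,11am,12pm) (1pm,10am,12pm,12pm,11am) (1pm,10am,12pm,1pm,11am) (1pm,10am,12pm,1pm,12pm) (1pm,11am,12pm,1pm,12pm) — 12.
Summing: 17 + 15 + 12 = 44.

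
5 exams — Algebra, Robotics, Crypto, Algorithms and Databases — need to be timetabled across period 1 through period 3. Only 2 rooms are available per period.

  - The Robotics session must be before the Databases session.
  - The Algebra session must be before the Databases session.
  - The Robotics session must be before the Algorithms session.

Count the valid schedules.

13

Splitting on Algebra: it can be period 1 (8), period 2 (5). Listing each branch's schedules as (Robotics, Crypto, Algorithms, Databases) by period number:
Algebra=period 1: (1,2,2,3) (1,2,3,2) (1,2,3,3) (1,3,2,2) (1,3,2,3) (1,3,3,2) (2,1,3,3) (2,2,3,3) — 8.
Algebra=period 2: (1,1,2,3) (1,1,3,3) (1,2,3,3) (1,3,2,3) (2,1,3,3) — 5.
Summing: 8 + 5 = 13.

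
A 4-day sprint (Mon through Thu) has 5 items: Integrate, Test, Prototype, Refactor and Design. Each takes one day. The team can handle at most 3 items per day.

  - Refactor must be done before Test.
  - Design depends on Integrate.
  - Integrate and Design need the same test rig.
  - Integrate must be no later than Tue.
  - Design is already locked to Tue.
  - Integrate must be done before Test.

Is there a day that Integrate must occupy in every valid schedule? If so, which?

Integrate's window is Mon–Tue.
Design is fixed at Tue, and Integrate can't share a day with Design.
So Integrate must be Mon.

Mon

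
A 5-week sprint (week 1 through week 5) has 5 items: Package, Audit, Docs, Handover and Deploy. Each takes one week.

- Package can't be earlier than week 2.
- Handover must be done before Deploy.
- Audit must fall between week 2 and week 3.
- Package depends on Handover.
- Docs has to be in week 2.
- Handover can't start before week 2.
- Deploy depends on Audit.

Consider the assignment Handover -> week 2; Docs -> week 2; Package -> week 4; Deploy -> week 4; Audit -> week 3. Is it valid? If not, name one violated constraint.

Valid

Deploy depends on Audit — holds.
Audit must fall between week 2 and week 3 — holds.
Docs has to be in week 2 — holds.
Handover can't start before week 2 — holds.
Package can't be earlier than week 2 — holds.
Package depends on Handover — holds.
Handover must be done before Deploy — holds.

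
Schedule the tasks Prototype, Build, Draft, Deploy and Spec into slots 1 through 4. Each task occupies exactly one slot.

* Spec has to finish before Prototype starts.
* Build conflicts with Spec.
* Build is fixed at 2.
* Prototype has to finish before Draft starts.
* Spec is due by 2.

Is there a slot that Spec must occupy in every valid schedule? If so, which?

1

Spec's window is 1–2.
Build is fixed at 2, and Spec can't share a slot with Build.
So Spec must be 1.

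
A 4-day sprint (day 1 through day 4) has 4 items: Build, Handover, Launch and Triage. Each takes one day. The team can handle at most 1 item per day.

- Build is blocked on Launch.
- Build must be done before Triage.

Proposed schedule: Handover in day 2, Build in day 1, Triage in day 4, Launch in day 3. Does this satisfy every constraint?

Build must be done before Triage — holds.
The team can handle at most 1 item per day — holds.
Build is blocked on Launch — violated.

No — it violates: Build is blocked on Launch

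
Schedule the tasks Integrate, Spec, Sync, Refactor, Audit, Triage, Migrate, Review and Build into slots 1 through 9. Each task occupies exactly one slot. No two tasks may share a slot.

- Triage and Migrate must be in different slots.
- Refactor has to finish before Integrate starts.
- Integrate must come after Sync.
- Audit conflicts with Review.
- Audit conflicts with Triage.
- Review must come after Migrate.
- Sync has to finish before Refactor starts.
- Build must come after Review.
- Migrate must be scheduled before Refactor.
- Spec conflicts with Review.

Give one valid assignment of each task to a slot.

Triage in 9; Audit in 8; Review in 5; Migrate in 2; Build in 6; Sync in 1; Integrate in 4; Spec in 7; Refactor in 3

Checking: Migrate(2) before Review(5); Sync(1) before Refactor(3); Refactor(3) before Integrate(4); Sync(1) before Integrate(4); Migrate(2) before Refactor(3); Review(5) before Build(6); Audit(8) != Review(5); Triage(9) != Migrate(2); Audit(8) != Triage(9); Spec(7) != Review(5); max 1 per slot (cap 1).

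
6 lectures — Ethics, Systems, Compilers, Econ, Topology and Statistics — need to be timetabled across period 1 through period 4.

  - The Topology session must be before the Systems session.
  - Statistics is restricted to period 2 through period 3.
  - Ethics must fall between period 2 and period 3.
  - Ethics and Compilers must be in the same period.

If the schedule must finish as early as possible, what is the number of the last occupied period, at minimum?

The precedence chain requires at least 2 distinct periods.
2 works (last occupied period: period 2): for example Systems -> period 2, Statistics -> period 2, Compilers -> period 2, Econ -> period 1, Ethics -> period 2, Topology -> period 1.

period 2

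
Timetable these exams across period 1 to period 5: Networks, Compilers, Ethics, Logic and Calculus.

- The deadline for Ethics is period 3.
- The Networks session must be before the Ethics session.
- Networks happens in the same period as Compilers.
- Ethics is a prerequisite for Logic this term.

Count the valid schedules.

35

Splitting on Networks: it can be period 1 (25), period 2 (10). Listing each branch's schedules as (Compilers, Ethics, Logic, Calculus) by period number:
Networks=period 1: (1,2,3,1) (1,2,3,2) (1,2,3,3) (1,2,3,4) (1,2,3,5) (1,2,4,1) (1,2,4,2) (1,2,4,3) (1,2,4,4) (1,2,4,5) (1,2,5,1) (1,2,5,2) (1,2,5,3) (1,2,5,4) (1,2,5,5) (1,3,4,1) (1,3,4,2) (1,3,4,3) (1,3,4,4) (1,3,4,5) (1,3,5,1) (1,3,5,2) (1,3,5,3) (1,3,5,4) (1,3,5,5) — 25.
Networks=period 2: (2,3,4,1) (2,3,4,2) (2,3,4,3) (2,3,4,4) (2,3,4,5) (2,3,5,1) (2,3,5,2) (2,3,5,3) (2,3,5,4) (2,3,5,5) — 10.
Summing: 25 + 10 = 35.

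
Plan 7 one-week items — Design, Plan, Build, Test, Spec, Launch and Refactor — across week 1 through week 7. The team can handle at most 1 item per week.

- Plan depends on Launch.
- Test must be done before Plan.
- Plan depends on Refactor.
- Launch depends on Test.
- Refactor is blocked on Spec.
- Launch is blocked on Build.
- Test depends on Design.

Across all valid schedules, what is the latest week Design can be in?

week 4

Downstream work caps Design at week 4.
Design at week 4 is achievable: Spec=week 1, Design=week 4, Test=week 5, Plan=week 7, Build=week 3, Refactor=week 2, Launch=week 6.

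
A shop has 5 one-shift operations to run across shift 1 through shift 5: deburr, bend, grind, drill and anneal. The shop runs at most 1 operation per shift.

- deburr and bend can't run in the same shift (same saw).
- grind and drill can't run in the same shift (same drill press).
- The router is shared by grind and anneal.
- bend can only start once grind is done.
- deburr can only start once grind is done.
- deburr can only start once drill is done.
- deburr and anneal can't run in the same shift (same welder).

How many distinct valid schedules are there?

25

Splitting on deburr: it can be shift 3 (4), shift 4 (9), shift 5 (12). Listing each branch's schedules as (bend, grind, drill, anneal) by shift number:
deburr=shift 3: (4,1,2,5) (4,2,1,5) (5,1,2,4) (5,2,1,4) — 4.
deburr=shift 4: (2,1,3,5) (3,1,2,5) (3,2,1,5) (5,1,2,3) (5,1,3,2) (5,2,1,3) (5,2,3,1) (5,3,1,2) (5,3,2,1) — 9.
deburr=shift 5: (2,1,3,4) (2,1,4,3) (3,1,2,4) (3,1,4,2) (3,2,1,4) (3,2,4,1) (4,1,2,3) (4,1,3,2) (4,2,1,3) (4,2,3,1) (4,3,1,2) (4,3,2,1) — 12.
Summing: 4 + 9 + 12 = 25.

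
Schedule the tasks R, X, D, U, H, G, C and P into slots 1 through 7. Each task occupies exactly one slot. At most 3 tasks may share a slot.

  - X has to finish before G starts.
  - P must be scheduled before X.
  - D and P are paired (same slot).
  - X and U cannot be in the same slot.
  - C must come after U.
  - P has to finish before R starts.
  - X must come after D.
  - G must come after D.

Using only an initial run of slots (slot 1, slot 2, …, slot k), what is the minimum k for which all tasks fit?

The precedence chain requires at least 3 distinct slots.
With at most 3 per slot and 8 tasks, at least 3 slots are needed.
3 works (last occupied slot: 3): for example X in 2; U in 1; C in 2; G in 3; R in 2; H in 3; D in 1; P in 1.

3 slots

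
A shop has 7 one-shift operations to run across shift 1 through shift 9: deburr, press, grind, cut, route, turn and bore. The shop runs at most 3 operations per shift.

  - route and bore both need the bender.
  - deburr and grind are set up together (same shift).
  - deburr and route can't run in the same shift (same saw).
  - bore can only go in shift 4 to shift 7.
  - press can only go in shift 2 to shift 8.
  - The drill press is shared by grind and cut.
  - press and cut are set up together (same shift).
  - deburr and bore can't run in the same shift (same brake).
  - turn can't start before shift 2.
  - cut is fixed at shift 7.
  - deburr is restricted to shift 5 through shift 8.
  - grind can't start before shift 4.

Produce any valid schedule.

press -> shift 7; bore -> shift 4; deburr -> shift 5; cut -> shift 7; route -> shift 1; turn -> shift 2; grind -> shift 5

Checking: deburr(shift 5) != route(shift 1); route(shift 1) != bore(shift 4); deburr(shift 5) != bore(shift 4); grind(shift 5) != cut(shift 7); deburr = grind = shift 5; press = cut = shift 7; cut=shift 7 in [shift 7,shift 7]; grind=shift 5 in [shift 4,shift 9]; press=shift 7 in [shift 2,shift 8]; deburr=shift 5 in [shift 5,shift 8]; bore=shift 4 in [shift 4,shift 7]; turn=shift 2 in [shift 2,shift 9]; max 2 per shift (cap 3).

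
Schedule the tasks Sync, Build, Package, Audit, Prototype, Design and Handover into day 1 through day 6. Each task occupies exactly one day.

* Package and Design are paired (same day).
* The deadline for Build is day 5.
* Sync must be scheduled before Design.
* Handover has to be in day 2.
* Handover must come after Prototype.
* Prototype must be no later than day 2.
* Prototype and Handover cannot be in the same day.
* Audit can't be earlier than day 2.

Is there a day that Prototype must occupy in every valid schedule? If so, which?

day 1

Prototype's window is day 1–day 2.
Handover is fixed at day 2, and Prototype can't share a day with Handover.
So Prototype must be day 1.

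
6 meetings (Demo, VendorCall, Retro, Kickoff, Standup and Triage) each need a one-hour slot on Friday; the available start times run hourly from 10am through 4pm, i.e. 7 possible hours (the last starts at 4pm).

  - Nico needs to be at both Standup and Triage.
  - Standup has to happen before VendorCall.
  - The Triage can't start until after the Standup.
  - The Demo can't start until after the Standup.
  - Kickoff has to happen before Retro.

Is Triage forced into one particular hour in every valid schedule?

Triage can be 11am (e.g. Retro=11am, Demo=11am, Standup=10am, VendorCall=11am, Kickoff=10am, Triage=11am) or 12pm (e.g. Standup in 10am; Triage in 12pm; VendorCall in 11am; Kickoff in 10am; Demo in 11am; Retro in 11am).

No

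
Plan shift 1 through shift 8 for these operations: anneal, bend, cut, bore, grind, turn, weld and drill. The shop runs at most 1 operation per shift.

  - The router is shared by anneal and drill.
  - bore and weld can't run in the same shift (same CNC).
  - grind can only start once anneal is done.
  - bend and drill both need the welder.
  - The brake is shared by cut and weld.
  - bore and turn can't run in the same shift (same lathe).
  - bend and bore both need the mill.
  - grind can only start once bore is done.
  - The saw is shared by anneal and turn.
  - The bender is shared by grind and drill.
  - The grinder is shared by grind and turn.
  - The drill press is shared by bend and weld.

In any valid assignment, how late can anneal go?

Downstream work caps anneal at shift 7.
anneal at shift 7 is achievable: bend=shift 2, drill=shift 6, weld=shift 5, bore=shift 1, grind=shift 8, cut=shift 3, turn=shift 4, anneal=shift 7.

shift 7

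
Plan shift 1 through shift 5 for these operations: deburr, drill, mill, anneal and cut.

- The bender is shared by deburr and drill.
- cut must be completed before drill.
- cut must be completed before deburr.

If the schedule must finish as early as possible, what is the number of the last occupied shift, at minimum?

3

The precedence chain requires at least 2 distinct shifts.
Could 2 shifts be enough, i.e. nothing placed later than shift 2? No: drill must come after cut (at shift 1 or later) → {shift 2}; cut must come before drill (at shift 2 or earlier) → {shift 1}; deburr must come after cut (at shift 1 or later) → {shift 2}; drill can't share with deburr (shift 2) → nothing is left.
So 2 shifts is not enough.
3 works (last occupied shift: shift 3): for example deburr -> shift 2; drill -> shift 3; cut -> shift 1; anneal -> shift 1; mill -> shift 1.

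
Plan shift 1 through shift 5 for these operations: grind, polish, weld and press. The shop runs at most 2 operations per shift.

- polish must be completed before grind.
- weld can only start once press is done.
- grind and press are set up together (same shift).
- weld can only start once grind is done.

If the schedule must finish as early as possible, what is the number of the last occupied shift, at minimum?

shift 3

The precedence chain requires at least 3 distinct shifts.
With at most 2 per shift and 4 operations, at least 2 shifts are needed.
3 works (last occupied shift: shift 3): for example polish -> shift 1; grind -> shift 2; press -> shift 2; weld -> shift 3.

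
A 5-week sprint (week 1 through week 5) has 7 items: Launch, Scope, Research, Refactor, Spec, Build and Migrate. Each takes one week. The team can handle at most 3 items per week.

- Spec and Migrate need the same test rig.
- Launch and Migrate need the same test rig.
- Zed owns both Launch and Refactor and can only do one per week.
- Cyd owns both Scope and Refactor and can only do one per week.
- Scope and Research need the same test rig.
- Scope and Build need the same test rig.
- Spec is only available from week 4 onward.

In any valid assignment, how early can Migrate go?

week 1

Migrate at week 1 is achievable: Scope in week 1, Spec in week 4, Launch in week 2, Build in week 2, Research in week 2, Refactor in week 3, Migrate in week 1.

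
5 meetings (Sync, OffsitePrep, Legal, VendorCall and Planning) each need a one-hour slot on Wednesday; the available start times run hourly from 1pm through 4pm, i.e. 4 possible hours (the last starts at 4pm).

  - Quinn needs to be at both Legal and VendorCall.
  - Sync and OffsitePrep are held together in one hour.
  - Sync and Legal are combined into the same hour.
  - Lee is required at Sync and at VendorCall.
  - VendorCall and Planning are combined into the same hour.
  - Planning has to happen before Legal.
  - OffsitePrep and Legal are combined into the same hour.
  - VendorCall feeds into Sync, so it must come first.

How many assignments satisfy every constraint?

Splitting on Sync: it can be 2pm (1), 3pm (2), 4pm (3). Listing each branch's schedules as (OffsitePrep, Legal, VendorCall, Planning):
Sync=2pm: (2pm,2pm,1pm,1pm) — 1.
Sync=3pm: (3pm,3pm,1pm,1pm) (3pm,3pm,2pm,2pm) — 2.
Sync=4pm: (4pm,4pm,1pm,1pm) (4pm,4pm,2pm,2pm) (4pm,4pm,3pm,3pm) — 3.
Summing: 1 + 2 + 3 = 6.

6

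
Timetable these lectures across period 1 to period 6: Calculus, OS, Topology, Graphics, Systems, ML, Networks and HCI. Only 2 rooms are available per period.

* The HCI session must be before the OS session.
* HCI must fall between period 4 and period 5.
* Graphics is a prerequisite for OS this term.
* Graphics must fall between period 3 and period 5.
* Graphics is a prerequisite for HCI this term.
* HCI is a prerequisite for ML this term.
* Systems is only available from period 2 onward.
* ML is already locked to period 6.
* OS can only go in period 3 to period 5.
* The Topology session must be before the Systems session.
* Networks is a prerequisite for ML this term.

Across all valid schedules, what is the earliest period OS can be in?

period 5

OS is available from period 3; precedence pushes OS to at least period 5; OS's own window allows nothing later than period 5.
OS at period 5 is achievable: Topology=period 1, Calculus=period 2, ML=period 6, OS=period 5, Networks=period 1, HCI=period 4, Graphics=period 3, Systems=period 2.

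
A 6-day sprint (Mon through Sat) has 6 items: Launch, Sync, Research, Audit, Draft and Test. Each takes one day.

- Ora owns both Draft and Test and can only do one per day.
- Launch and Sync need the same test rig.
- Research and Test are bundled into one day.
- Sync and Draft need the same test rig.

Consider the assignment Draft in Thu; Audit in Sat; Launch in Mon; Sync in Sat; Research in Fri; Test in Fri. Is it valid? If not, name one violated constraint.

Yes

Sync and Draft need the same test rig — holds.
Launch and Sync need the same test rig — holds.
Research and Test are bundled into one day — holds.
Ora owns both Draft and Test and can only do one per day — holds.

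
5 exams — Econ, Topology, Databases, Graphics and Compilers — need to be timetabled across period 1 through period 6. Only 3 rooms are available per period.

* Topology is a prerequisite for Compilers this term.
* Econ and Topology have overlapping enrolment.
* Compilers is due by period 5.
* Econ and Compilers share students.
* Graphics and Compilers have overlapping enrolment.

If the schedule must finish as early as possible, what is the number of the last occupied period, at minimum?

3

The precedence chain requires at least 2 distinct periods.
With at most 3 per period and 5 exams, at least 2 periods are needed.
Could 2 periods be enough, i.e. nothing placed later than period 2? No: Compilers's window within 2 periods is {period 1, period 2}; Compilers must come after Topology (at period 1 or later) → {period 2}; Topology must come before Compilers (at period 2 or earlier) → {period 1}; Econ can't share with Topology (period 1) → {period 2}; Compilers can't share with Econ (period 2) → nothing is left.
So 2 periods is not enough.
3 works (last occupied period: period 3): for example Graphics=period 1, Econ=period 3, Databases=period 1, Topology=period 1, Compilers=period 2.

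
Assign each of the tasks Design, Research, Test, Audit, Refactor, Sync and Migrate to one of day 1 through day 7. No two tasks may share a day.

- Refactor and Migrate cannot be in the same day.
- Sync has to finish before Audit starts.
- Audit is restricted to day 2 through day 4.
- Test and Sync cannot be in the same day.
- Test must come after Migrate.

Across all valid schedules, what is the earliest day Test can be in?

day 2

Precedence pushes Test to at least day 2.
Test at day 2 is achievable: Audit -> day 4, Design -> day 5, Sync -> day 3, Test -> day 2, Migrate -> day 1, Research -> day 6, Refactor -> day 7.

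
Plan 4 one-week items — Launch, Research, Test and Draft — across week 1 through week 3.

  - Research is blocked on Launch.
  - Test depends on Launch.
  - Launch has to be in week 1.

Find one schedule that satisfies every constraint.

Test in week 2, Research in week 2, Draft in week 1, Launch in week 1

Checking: Launch(week 1) before Research(week 2); Launch(week 1) before Test(week 2); Launch=week 1 in [week 1,week 1].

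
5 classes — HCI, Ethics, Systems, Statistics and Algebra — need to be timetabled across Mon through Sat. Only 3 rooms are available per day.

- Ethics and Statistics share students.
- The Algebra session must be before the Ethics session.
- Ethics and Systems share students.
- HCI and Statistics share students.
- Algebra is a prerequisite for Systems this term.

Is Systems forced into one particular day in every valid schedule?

No

Systems can be Tue (e.g. Ethics=Wed, Statistics=Tue, Algebra=Mon, Systems=Tue, HCI=Mon) or Wed (e.g. Ethics -> Tue; Statistics -> Wed; Systems -> Wed; HCI -> Mon; Algebra -> Mon).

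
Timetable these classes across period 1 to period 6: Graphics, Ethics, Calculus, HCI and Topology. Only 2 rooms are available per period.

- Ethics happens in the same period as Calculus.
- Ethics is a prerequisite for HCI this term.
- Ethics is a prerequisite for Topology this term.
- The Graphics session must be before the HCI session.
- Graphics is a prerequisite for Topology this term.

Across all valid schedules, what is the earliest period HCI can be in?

Precedence pushes HCI to at least period 2.
HCI at period 3 is achievable: Graphics=period 1; Calculus=period 2; Ethics=period 2; Topology=period 3; HCI=period 3.
Nothing earlier works — the capacity limit rule out every period before period 3.

period 3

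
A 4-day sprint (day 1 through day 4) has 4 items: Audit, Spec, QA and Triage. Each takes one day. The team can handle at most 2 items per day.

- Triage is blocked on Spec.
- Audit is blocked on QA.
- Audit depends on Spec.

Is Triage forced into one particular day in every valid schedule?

Triage can be day 2 (e.g. QA=day 1; Spec=day 1; Audit=day 2; Triage=day 2) or day 3 (e.g. QA -> day 1, Spec -> day 1, Triage -> day 3, Audit -> day 2).

No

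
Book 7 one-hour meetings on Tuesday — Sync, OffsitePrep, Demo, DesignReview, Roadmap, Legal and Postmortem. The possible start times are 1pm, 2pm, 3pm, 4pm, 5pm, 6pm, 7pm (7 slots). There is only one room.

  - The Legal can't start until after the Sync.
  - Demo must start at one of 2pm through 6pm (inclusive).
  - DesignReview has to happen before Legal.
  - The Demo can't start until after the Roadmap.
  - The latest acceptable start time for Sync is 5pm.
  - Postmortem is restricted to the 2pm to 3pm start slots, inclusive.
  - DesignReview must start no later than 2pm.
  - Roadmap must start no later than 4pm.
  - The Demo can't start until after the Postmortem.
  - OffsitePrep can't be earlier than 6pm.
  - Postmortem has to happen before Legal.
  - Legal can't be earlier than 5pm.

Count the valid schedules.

Splitting on Sync: it can be 1pm (3), 2pm (3), 3pm (3), 4pm (9), 5pm (6). Listing each branch's schedules as (OffsitePrep, Demo, DesignReview, Roadmap, Legal, Postmortem):
Sync=1pm: (6pm,5pm,2pm,4pm,7pm,3pm) (7pm,5pm,2pm,4pm,6pm,3pm) (7pm,6pm,2pm,4pm,5pm,3pm) — 3.
Sync=2pm: (6pm,5pm,1pm,4pm,7pm,3pm) (7pm,5pm,1pm,4pm,6pm,3pm) (7pm,6pm,1pm,4pm,5pm,3pm) — 3.
Sync=3pm: (6pm,5pm,1pm,4pm,7pm,2pm) (7pm,5pm,1pm,4pm,6pm,2pm) (7pm,6pm,1pm,4pm,5pm,2pm) — 3.
Sync=4pm: (6pm,5pm,1pm,2pm,7pm,3pm) (6pm,5pm,1pm,3pm,7pm,2pm) (6pm,5pm,2pm,1pm,7pm,3pm) (7pm,5pm,1pm,2pm,6pm,3pm) (7pm,5pm,1pm,3pm,6pm,2pm) (7pm,5pm,2pm,1pm,6pm,3pm) (7pm,6pm,1pm,2pm,5pm,3pm) (7pm,6pm,1pm,3pm,5pm,2pm) (7pm,6pm,2pm,1pm,5pm,3pm) — 9.
Sync=5pm: (6pm,4pm,1pm,2pm,7pm,3pm) (6pm,4pm,1pm,3pm,7pm,2pm) (6pm,4pm,2pm,1pm,7pm,3pm) (7pm,4pm,1pm,2pm,6pm,3pm) (7pm,4pm,1pm,3pm,6pm,2pm) (7pm,4pm,2pm,1pm,6pm,3pm) — 6.
Summing: 3 + 3 + 3 + 9 + 6 = 24.

24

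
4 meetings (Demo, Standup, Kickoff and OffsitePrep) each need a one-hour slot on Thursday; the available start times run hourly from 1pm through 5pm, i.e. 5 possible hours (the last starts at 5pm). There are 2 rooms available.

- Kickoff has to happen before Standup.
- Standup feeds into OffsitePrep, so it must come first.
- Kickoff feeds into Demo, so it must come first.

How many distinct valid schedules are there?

35

Splitting on Demo: it can be 2pm (6), 3pm (9), 4pm (10), 5pm (10). Listing each branch's schedules as (Standup, Kickoff, OffsitePrep):
Demo=2pm: (2pm,1pm,3pm) (2pm,1pm,4pm) (2pm,1pm,5pm) (3pm,1pm,4pm) (3pm,1pm,5pm) (4pm,1pm,5pm) — 6.
Demo=3pm: (2pm,1pm,3pm) (2pm,1pm,4pm) (2pm,1pm,5pm) (3pm,1pm,4pm) (3pm,1pm,5pm) (3pm,2pm,4pm) (3pm,2pm,5pm) (4pm,1pm,5pm) (4pm,2pm,5pm) — 9.
Demo=4pm: (2pm,1pm,3pm) (2pm,1pm,4pm) (2pm,1pm,5pm) (3pm,1pm,4pm) (3pm,1pm,5pm) (3pm,2pm,4pm) (3pm,2pm,5pm) (4pm,1pm,5pm) (4pm,2pm,5pm) (4pm,3pm,5pm) — 10.
Demo=5pm: (2pm,1pm,3pm) (2pm,1pm,4pm) (2pm,1pm,5pm) (3pm,1pm,4pm) (3pm,1pm,5pm) (3pm,2pm,4pm) (3pm,2pm,5pm) (4pm,1pm,5pm) (4pm,2pm,5pm) (4pm,3pm,5pm) — 10.
Summing: 6 + 9 + 10 + 10 = 35.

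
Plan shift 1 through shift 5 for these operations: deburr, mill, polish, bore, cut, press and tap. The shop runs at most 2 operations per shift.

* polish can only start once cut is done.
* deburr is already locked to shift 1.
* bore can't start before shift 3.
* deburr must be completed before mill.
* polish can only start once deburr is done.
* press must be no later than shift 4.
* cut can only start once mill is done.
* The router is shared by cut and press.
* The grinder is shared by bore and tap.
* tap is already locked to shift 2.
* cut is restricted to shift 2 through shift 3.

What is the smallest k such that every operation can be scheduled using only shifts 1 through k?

The precedence chain requires at least 4 distinct shifts.
With at most 2 per shift and 7 operations, at least 4 shifts are needed.
4 works (last occupied shift: shift 4): for example bore=shift 3, mill=shift 2, deburr=shift 1, polish=shift 4, press=shift 1, tap=shift 2, cut=shift 3.

4 shifts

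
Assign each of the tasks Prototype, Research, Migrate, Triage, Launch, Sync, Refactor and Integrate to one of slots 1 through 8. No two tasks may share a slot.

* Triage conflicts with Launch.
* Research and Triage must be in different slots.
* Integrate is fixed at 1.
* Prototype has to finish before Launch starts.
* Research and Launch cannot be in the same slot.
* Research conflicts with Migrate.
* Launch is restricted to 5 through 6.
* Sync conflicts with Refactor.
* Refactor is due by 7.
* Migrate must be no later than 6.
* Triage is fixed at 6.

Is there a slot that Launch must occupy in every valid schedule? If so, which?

5

Launch's window is 5–6.
Triage is fixed at 6, and Launch can't share a slot with Triage.
So Launch must be 5.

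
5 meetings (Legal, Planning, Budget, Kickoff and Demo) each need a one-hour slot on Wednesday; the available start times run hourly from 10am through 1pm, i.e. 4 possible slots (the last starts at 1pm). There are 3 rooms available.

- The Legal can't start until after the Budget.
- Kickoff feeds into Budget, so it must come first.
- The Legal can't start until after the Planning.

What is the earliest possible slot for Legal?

12pm

Precedence pushes Legal to at least 12pm.
Legal at 12pm is achievable: Demo in 10am, Kickoff in 10am, Planning in 10am, Legal in 12pm, Budget in 11am.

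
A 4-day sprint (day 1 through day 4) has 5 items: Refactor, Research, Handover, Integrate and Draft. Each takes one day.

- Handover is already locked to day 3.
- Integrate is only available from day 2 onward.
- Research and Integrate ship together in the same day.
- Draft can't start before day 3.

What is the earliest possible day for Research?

Research must be in the same day as Integrate, which can't be before day 2, so Research is at least day 2.
Research at day 2 is achievable: Handover=day 3; Integrate=day 2; Draft=day 3; Research=day 2; Refactor=day 1.

day 2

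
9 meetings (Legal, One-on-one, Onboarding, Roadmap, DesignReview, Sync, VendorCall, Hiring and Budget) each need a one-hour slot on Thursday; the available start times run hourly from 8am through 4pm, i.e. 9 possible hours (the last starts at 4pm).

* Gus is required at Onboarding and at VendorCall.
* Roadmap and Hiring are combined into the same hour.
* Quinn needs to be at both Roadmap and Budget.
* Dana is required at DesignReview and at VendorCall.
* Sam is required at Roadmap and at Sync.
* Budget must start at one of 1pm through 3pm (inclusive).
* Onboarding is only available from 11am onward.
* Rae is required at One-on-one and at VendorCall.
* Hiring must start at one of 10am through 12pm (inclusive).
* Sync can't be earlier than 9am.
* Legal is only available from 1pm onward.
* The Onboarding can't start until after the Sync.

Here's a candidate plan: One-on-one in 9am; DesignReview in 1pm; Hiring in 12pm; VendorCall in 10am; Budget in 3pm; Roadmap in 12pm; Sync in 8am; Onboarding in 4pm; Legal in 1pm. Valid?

Quinn needs to be at both Roadmap and Budget — holds.
Hiring must start at one of 10am through 12pm (inclusive) — holds.
Rae is required at One-on-one and at VendorCall — holds.
Legal is only available from 1pm onward — holds.
Dana is required at DesignReview and at VendorCall — holds.
Sync can't be earlier than 9am — violated.
Budget must start at one of 1pm through 3pm (inclusive) — holds.
Onboarding is only available from 11am onward — holds.
Roadmap and Hiring are combined into the same hour — holds.
Gus is required at Onboarding and at VendorCall — holds.
Sam is required at Roadmap and at Sync — holds.
The Onboarding can't start until after the Sync — holds.

No — it violates: Sync can't be earlier than 9am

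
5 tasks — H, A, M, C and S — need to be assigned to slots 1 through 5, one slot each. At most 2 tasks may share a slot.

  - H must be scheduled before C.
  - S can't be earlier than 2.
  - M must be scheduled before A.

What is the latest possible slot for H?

Downstream work caps H at 4.
H at 4 is achievable: A -> 2; C -> 5; H -> 4; S -> 2; M -> 1.

4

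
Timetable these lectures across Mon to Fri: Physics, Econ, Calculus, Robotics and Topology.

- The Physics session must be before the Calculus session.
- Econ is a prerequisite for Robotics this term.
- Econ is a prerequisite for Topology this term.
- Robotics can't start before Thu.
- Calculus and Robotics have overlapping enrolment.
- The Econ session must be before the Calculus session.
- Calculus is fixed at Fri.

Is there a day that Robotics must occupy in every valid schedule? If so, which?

Thu

Robotics's window is Thu–Fri.
Calculus is fixed at Fri, and Robotics can't share a day with Calculus.
So Robotics must be Thu.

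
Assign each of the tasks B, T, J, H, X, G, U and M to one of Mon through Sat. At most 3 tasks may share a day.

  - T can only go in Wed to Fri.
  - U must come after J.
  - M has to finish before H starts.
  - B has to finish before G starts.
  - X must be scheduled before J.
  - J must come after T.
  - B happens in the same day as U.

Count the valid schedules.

45

Splitting on H: it can be Tue (3), Wed (6), Thu (9), Fri (12), Sat (15). Listing each branch's schedules as (B, T, J, X, G, U, M):
H=Tue: (Fri,Wed,Thu,Mon,Sat,Fri,Mon) (Fri,Wed,Thu,Tue,Sat,Fri,Mon) (Fri,Wed,Thu,Wed,Sat,Fri,Mon) — 3.
H=Wed: (Fri,Wed,Thu,Mon,Sat,Fri,Mon) (Fri,Wed,Thu,Mon,Sat,Fri,Tue) (Fri,Wed,Thu,Tue,Sat,Fri,Mon) (Fri,Wed,Thu,Tue,Sat,Fri,Tue) (Fri,Wed,Thu,Wed,Sat,Fri,Mon) (Fri,Wed,Thu,Wed,Sat,Fri,Tue) — 6.
H=Thu: (Fri,Wed,Thu,Mon,Sat,Fri,Mon) (Fri,Wed,Thu,Mon,Sat,Fri,Tue) (Fri,Wed,Thu,Mon,Sat,Fri,Wed) (Fri,Wed,Thu,Tue,Sat,Fri,Mon) (Fri,Wed,Thu,Tue,Sat,Fri,Tue) (Fri,Wed,Thu,Tue,Sat,Fri,Wed) (Fri,Wed,Thu,Wed,Sat,Fri,Mon) (Fri,Wed,Thu,Wed,Sat,Fri,Tue) (Fri,Wed,Thu,Wed,Sat,Fri,Wed) — 9.
H=Fri: (Fri,Wed,Thu,Mon,Sat,Fri,Mon) (Fri,Wed,Thu,Mon,Sat,Fri,Tue) (Fri,Wed,Thu,Mon,Sat,Fri,Wed) (Fri,Wed,Thu,Mon,Sat,Fri,Thu) (Fri,Wed,Thu,Tue,Sat,Fri,Mon) (Fri,Wed,Thu,Tue,Sat,Fri,Tue) (Fri,Wed,Thu,Tue,Sat,Fri,Wed) (Fri,Wed,Thu,Tue,Sat,Fri,Thu) (Fri,Wed,Thu,Wed,Sat,Fri,Mon) (Fri,Wed,Thu,Wed,Sat,Fri,Tue) (Fri,Wed,Thu,Wed,Sat,Fri,Wed) (Fri,Wed,Thu,Wed,Sat,Fri,Thu) — 12.
H=Sat: (Fri,Wed,Thu,Mon,Sat,Fri,Mon) (Fri,Wed,Thu,Mon,Sat,Fri,Tue) (Fri,Wed,Thu,Mon,Sat,Fri,Wed) (Fri,Wed,Thu,Mon,Sat,Fri,Thu) (Fri,Wed,Thu,Mon,Sat,Fri,Fri) (Fri,Wed,Thu,Tue,Sat,Fri,Mon) (Fri,Wed,Thu,Tue,Sat,Fri,Tue) (Fri,Wed,Thu,Tue,Sat,Fri,Wed) (Fri,Wed,Thu,Tue,Sat,Fri,Thu) (Fri,Wed,Thu,Tue,Sat,Fri,Fri) (Fri,Wed,Thu,Wed,Sat,Fri,Mon) (Fri,Wed,Thu,Wed,Sat,Fri,Tue) (Fri,Wed,Thu,Wed,Sat,Fri,Wed) (Fri,Wed,Thu,Wed,Sat,Fri,Thu) (Fri,Wed,Thu,Wed,Sat,Fri,Fri) — 15.
Summing: 3 + 6 + 9 + 12 + 15 = 45.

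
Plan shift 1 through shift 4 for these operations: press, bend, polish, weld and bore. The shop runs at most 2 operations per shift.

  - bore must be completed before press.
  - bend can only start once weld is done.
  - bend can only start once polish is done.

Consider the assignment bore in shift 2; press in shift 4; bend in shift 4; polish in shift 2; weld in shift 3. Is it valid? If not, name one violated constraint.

bend can only start once weld is done — holds.
bore must be completed before press — holds.
bend can only start once polish is done — holds.
The shop runs at most 2 operations per shift — holds.

Yes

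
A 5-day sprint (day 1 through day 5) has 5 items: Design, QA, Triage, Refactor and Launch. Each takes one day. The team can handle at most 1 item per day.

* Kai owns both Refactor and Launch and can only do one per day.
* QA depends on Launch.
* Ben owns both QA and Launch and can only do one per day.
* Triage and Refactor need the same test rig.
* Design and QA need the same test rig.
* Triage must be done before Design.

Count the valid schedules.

30

Splitting on Design: it can be day 2 (3), day 3 (6), day 4 (9), day 5 (12). Listing each branch's schedules as (QA, Triage, Refactor, Launch) by day number:
Design=day 2: (4,1,5,3) (5,1,3,4) (5,1,4,3) — 3.
Design=day 3: (4,1,5,2) (4,2,5,1) (5,1,2,4) (5,1,4,2) (5,2,1,4) (5,2,4,1) — 6.
Design=day 4: (2,3,5,1) (3,1,5,2) (3,2,5,1) (5,1,2,3) (5,1,3,2) (5,2,1,3) (5,2,3,1) (5,3,1,2) (5,3,2,1) — 9.
Design=day 5: (2,3,4,1) (2,4,3,1) (3,1,4,2) (3,2,4,1) (3,4,1,2) (3,4,2,1) (4,1,2,3) (4,1,3,2) (4,2,1,3) (4,2,3,1) (4,3,1,2) (4,3,2,1) — 12.
Summing: 3 + 6 + 9 + 12 = 30.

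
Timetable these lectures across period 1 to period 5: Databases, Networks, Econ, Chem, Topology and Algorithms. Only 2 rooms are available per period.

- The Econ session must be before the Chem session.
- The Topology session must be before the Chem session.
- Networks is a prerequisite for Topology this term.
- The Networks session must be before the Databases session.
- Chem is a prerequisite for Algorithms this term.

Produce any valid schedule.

Databases in period 2; Topology in period 2; Econ in period 1; Chem in period 3; Networks in period 1; Algorithms in period 4

Checking: Networks(period 1) before Topology(period 2); Networks(period 1) before Databases(period 2); Chem(period 3) before Algorithms(period 4); Econ(period 1) before Chem(period 3); Topology(period 2) before Chem(period 3); max 2 per period (cap 2).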